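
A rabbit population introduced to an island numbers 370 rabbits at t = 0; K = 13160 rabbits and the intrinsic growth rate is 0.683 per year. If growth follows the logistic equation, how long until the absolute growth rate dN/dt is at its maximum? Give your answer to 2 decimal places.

5.19 years

Logistic growth is fastest at N = K/2 = 6580.
A = (K − N₀)/N₀ = 34.568. Set K/(1 + A·e^(−rt)) = K/2 → A·e^(−rt) = 1.
e^(−0.683t) = 1/34.568 = 0.0289289, so t = ln(34.568)/0.683 = 3.5429/0.683 = 5.1873.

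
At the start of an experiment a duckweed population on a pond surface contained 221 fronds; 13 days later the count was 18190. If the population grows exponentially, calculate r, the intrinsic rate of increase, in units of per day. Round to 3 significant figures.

0.339 per day

From N(t) = N₀·e^(rt): e^(r·13) = 18190/221 = 82.308.
r·13 = ln(82.308) = 4.4105, so r = 4.4105/13 = 0.33927.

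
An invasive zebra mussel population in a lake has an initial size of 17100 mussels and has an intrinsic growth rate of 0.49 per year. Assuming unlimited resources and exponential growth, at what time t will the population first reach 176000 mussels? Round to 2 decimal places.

4.76 years

Set N₀·e^(rt) = 176000: e^(0.49·t) = 176000/17100 = 10.292.
0.49·t = ln(10.292) = 2.3314, so t = 2.3314/0.49 = 4.758.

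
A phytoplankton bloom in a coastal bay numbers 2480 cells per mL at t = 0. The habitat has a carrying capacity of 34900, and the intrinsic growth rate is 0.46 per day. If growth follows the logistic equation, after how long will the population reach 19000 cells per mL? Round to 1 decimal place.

A = (K − N₀)/N₀ = (34900 − 2480)/2480 = 13.073.
Solve 34900/(1 + 13.073·e^(−0.46t)) = 19000: 1 + 13.073·e^(−0.46t) = 1.8368, so e^(−0.46t) = 0.0640151.
−0.46·t = ln(0.0640151) = -2.7486, so t = 2.7486/0.46 = 5.9753.

6.0 days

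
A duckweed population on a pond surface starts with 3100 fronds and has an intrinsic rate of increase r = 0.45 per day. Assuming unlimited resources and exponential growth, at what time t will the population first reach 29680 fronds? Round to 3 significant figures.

5.02 days

Set N₀·e^(rt) = 29680: e^(0.45·t) = 29680/3100 = 9.5742.
0.45·t = ln(9.5742) = 2.2591, so t = 2.2591/0.45 = 5.0202.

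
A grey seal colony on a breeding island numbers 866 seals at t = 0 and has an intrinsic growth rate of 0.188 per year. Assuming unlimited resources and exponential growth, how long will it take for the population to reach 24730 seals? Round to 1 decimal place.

17.8 years

Set N₀·e^(rt) = 24730: e^(0.188·t) = 24730/866 = 28.557.
0.188·t = ln(28.557) = 3.3519, so t = 3.3519/0.188 = 17.829.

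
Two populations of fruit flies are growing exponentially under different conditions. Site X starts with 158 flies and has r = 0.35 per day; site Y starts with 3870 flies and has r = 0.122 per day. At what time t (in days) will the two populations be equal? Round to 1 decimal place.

Set 158·e^(0.35t) = 3870·e^(0.122t).
e^((0.35 − 0.122)t) = 3870/158 → e^(0.228·t) = 24.494.
0.228·t = ln(24.494) = 3.1984, so t = 3.1984/0.228 = 14.028.

14.0 days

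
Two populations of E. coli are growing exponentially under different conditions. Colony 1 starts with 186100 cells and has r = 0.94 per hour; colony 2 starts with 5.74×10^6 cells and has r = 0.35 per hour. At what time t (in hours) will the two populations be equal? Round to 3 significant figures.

Set 186100·e^(0.94t) = 5.74×10^6·e^(0.35t).
e^((0.94 − 0.35)t) = 5.74×10^6/186100 → e^(0.59·t) = 30.844.
0.59·t = ln(30.844) = 3.4289, so t = 3.4289/0.59 = 5.8117.

5.81 hours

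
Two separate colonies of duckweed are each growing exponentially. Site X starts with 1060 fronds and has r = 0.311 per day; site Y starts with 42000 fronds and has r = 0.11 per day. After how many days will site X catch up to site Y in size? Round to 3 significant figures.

18.3 days

Set 1060·e^(0.311t) = 42000·e^(0.11t).
e^((0.311 − 0.11)t) = 42000/1060 → e^(0.201·t) = 39.623.
0.201·t = ln(39.623) = 3.6794, so t = 3.6794/0.201 = 18.305.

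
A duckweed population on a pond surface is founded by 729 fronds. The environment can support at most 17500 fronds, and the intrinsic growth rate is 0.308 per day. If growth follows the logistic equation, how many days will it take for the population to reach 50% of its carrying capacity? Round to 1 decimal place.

A = (K − N₀)/N₀ = (17500 − 729)/729 = 23.005.
Solve 17500/(1 + 23.005·e^(−0.308t)) = 8750: 1 + 23.005·e^(−0.308t) = 2, so e^(−0.308t) = 0.0434679.
−0.308·t = ln(0.0434679) = -3.1357, so t = 3.1357/0.308 = 10.181.

10.2 days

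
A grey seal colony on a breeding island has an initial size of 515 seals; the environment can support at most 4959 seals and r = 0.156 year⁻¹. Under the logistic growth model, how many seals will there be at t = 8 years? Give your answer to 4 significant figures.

A = (K − N₀)/N₀ = (4959 − 515)/515 = 8.6291.
N(t) = K/(1 + A·e^(−rt)) = 4959/(1 + 8.6291×e^(−0.156×8)).
e^(−1.248) = 0.28708; denominator = 1 + 8.6291×0.28708 = 3.4772.
N = 4959/3.4772 = 1426.13.

1426 seals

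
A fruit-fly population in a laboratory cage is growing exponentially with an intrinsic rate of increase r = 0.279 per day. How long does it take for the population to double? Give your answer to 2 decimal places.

2.48 days

Doubling time t_d = ln(2)/r = 0.6931/0.279 = 2.4844.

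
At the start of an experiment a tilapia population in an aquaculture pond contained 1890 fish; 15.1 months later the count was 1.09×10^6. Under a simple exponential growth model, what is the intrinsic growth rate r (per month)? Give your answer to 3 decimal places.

0.421 per month

From N(t) = N₀·e^(rt): e^(r·15.1) = 1.09×10^6/1890 = 576.72.
r·15.1 = ln(576.72) = 6.3574, so r = 6.3574/15.1 = 0.42102.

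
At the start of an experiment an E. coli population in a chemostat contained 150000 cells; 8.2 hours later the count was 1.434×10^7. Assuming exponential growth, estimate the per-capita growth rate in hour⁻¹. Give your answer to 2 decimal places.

From N(t) = N₀·e^(rt): e^(r·8.2) = 1.434×10^7/150000 = 95.6.
r·8.2 = ln(95.6) = 4.5602, so r = 4.5602/8.2 = 0.55612.

0.56 per hour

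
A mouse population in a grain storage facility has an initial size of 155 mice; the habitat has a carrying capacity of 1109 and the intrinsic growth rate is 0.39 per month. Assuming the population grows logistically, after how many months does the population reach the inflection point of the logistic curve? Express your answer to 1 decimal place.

Logistic growth is fastest at N = K/2 = 554.5.
A = (K − N₀)/N₀ = 6.1548. Set K/(1 + A·e^(−rt)) = K/2 → A·e^(−rt) = 1.
e^(−0.39t) = 1/6.1548 = 0.162474, so t = ln(6.1548)/0.39 = 1.8172/0.39 = 4.6596.

4.7 months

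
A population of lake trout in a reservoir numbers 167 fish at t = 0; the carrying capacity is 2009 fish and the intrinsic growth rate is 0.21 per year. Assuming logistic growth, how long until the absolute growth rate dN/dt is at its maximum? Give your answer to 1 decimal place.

11.4 years

Logistic growth is fastest at N = K/2 = 1004.5.
A = (K − N₀)/N₀ = 11.03. Set K/(1 + A·e^(−rt)) = K/2 → A·e^(−rt) = 1.
e^(−0.21t) = 1/11.03 = 0.0906623, so t = ln(11.03)/0.21 = 2.4006/0.21 = 11.431.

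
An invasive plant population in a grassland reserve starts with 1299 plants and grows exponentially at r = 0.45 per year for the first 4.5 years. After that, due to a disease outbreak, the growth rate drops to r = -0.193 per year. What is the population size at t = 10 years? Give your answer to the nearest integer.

Phase 1: N(4.5) = 1299·e^(0.45×4.5) = 1299·e^2.025 = 9841.37.
Phase 2 runs for 10 − 4.5 = 5.5 years at r = -0.193.
N(10) = 9841.37·e^(-0.193×5.5) = 9841.37·e^-1.062 = 3404.49.

3404 plants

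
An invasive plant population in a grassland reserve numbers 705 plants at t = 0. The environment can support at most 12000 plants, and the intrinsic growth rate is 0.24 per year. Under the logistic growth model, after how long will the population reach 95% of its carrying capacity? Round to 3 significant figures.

A = (K − N₀)/N₀ = (12000 − 705)/705 = 16.021.
Solve 12000/(1 + 16.021·e^(−0.24t)) = 11400: 1 + 16.021·e^(−0.24t) = 1.0526, so e^(−0.24t) = 0.00328511.
−0.24·t = ln(0.00328511) = -5.7184, so t = 5.7184/0.24 = 23.826.

23.8 years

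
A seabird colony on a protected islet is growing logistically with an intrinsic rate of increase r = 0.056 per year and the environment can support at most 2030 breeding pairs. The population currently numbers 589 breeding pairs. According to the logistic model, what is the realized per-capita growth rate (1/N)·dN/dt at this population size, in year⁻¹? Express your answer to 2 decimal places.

(1/N)·dN/dt = r(1 − N/K) = 0.056 × (1 − 589/2030).
= 0.056 × 0.70985 = 0.039752.

0.04 per year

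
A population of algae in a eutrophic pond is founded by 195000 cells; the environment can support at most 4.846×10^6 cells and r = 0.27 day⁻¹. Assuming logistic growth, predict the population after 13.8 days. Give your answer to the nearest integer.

A = (K − N₀)/N₀ = (4.846×10^6 − 195000)/195000 = 23.851.
N(t) = K/(1 + A·e^(−rt)) = 4.846×10^6/(1 + 23.851×e^(−0.27×13.8)).
e^(−3.726) = 0.024089; denominator = 1 + 23.851×0.024089 = 1.5746.
N = 4.846×10^6/1.5746 = 3.077698×10^6.

3077698 cells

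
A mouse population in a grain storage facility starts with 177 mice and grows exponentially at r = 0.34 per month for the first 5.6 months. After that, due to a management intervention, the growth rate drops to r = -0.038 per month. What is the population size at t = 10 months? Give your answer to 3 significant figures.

Phase 1: N(5.6) = 177·e^(0.34×5.6) = 177·e^1.904 = 1188.15.
Phase 2 runs for 10 − 5.6 = 4.4 months at r = -0.038.
N(10) = 1188.15·e^(-0.038×4.4) = 1188.15·e^-0.1672 = 1005.21.

1010 mice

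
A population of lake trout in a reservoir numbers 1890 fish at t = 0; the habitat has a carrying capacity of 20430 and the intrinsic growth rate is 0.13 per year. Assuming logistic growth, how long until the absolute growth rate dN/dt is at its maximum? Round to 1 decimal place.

17.6 years

Logistic growth is fastest at N = K/2 = 10215.
A = (K − N₀)/N₀ = 9.8095. Set K/(1 + A·e^(−rt)) = K/2 → A·e^(−rt) = 1.
e^(−0.13t) = 1/9.8095 = 0.101942, so t = ln(9.8095)/0.13 = 2.2834/0.13 = 17.564.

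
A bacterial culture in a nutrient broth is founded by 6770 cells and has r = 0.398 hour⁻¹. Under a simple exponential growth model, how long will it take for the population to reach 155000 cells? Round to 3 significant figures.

Set N₀·e^(rt) = 155000: e^(0.398·t) = 155000/6770 = 22.895.
0.398·t = ln(22.895) = 3.1309, so t = 3.1309/0.398 = 7.8666.

7.87 hours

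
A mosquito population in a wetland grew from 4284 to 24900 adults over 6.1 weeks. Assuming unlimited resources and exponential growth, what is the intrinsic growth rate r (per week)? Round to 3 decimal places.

From N(t) = N₀·e^(rt): e^(r·6.1) = 24900/4284 = 5.8123.
r·6.1 = ln(5.8123) = 1.76, so r = 1.76/6.1 = 0.28852.

0.289 per week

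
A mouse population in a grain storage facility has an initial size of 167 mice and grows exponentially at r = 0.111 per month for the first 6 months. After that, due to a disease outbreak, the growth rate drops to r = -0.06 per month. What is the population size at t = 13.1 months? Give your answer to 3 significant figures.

212 mice

Phase 1: N(6) = 167·e^(0.111×6) = 167·e^0.666 = 325.055.
Phase 2 runs for 13.1 − 6 = 7.1 months at r = -0.06.
N(13.1) = 325.055·e^(-0.06×7.1) = 325.055·e^-0.426 = 212.299.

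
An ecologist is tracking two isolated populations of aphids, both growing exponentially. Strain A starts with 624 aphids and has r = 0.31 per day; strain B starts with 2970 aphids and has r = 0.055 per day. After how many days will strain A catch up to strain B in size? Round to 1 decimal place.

6.1 days

Set 624·e^(0.31t) = 2970·e^(0.055t).
e^((0.31 − 0.055)t) = 2970/624 → e^(0.255·t) = 4.7596.
0.255·t = ln(4.7596) = 1.5602, so t = 1.5602/0.255 = 6.1183.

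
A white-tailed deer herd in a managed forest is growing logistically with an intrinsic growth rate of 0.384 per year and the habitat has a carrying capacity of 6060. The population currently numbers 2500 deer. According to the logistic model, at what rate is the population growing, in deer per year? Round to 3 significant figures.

dN/dt = rN(1 − N/K) = 0.384 × 2500 × (1 − 2500/6060).
1 − 2500/6060 = 0.58746; dN/dt = 0.384 × 2500 × 0.58746 = 563.96.

564 deer per year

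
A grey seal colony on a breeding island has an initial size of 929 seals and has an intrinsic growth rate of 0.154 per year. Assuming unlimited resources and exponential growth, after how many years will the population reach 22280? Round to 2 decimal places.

Set N₀·e^(rt) = 22280: e^(0.154·t) = 22280/929 = 23.983.
0.154·t = ln(23.983) = 3.1773, so t = 3.1773/0.154 = 20.632.

20.63 years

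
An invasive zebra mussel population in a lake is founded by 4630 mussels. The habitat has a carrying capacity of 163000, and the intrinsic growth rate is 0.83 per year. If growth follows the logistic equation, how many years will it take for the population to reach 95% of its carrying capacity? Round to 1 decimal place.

A = (K − N₀)/N₀ = (163000 − 4630)/4630 = 34.205.
Solve 163000/(1 + 34.205·e^(−0.83t)) = 154850: 1 + 34.205·e^(−0.83t) = 1.0526, so e^(−0.83t) = 0.0015387.
−0.83·t = ln(0.0015387) = -6.4768, so t = 6.4768/0.83 = 7.8034.

7.8 years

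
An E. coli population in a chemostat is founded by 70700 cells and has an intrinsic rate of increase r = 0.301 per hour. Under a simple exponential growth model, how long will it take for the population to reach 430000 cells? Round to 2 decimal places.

6.00 hours

Set N₀·e^(rt) = 430000: e^(0.301·t) = 430000/70700 = 6.082.
0.301·t = ln(6.082) = 1.8053, so t = 1.8053/0.301 = 5.9978.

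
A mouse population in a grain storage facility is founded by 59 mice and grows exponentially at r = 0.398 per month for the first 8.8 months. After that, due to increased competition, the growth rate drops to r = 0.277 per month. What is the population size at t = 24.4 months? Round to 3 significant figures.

147000 mice

Phase 1: N(8.8) = 59·e^(0.398×8.8) = 59·e^3.502 = 1958.51.
Phase 2 runs for 24.4 − 8.8 = 15.6 months at r = 0.277.
N(24.4) = 1958.51·e^(0.277×15.6) = 1958.51·e^4.321 = 147434.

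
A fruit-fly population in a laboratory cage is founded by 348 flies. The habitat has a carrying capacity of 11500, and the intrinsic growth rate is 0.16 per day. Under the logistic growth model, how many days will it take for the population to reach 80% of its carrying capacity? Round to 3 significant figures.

A = (K − N₀)/N₀ = (11500 − 348)/348 = 32.046.
Solve 11500/(1 + 32.046·e^(−0.16t)) = 9200: 1 + 32.046·e^(−0.16t) = 1.25, so e^(−0.16t) = 0.00780129.
−0.16·t = ln(0.00780129) = -4.8535, so t = 4.8535/0.16 = 30.334.

30.3 days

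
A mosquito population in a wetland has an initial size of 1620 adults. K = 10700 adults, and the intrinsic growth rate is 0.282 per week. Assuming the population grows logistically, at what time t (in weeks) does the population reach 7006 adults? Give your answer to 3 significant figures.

A = (K − N₀)/N₀ = (10700 − 1620)/1620 = 5.6049.
Solve 10700/(1 + 5.6049·e^(−0.282t)) = 7006: 1 + 5.6049·e^(−0.282t) = 1.5273, so e^(−0.282t) = 0.094071.
−0.282·t = ln(0.094071) = -2.3637, so t = 2.3637/0.282 = 8.3819.

8.38 weeks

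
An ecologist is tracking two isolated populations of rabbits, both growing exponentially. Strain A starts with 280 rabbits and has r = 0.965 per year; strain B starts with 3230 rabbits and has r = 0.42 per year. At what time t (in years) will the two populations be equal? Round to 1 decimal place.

Set 280·e^(0.965t) = 3230·e^(0.42t).
e^((0.965 − 0.42)t) = 3230/280 → e^(0.545·t) = 11.536.
0.545·t = ln(11.536) = 2.4454, so t = 2.4454/0.545 = 4.4871.

4.5 years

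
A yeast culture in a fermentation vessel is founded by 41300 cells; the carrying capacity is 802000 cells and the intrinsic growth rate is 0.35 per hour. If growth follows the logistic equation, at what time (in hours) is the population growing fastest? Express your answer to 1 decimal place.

Logistic growth is fastest at N = K/2 = 401000.
A = (K − N₀)/N₀ = 18.419. Set K/(1 + A·e^(−rt)) = K/2 → A·e^(−rt) = 1.
e^(−0.35t) = 1/18.419 = 0.0542921, so t = ln(18.419)/0.35 = 2.9134/0.35 = 8.3239.

8.3 hours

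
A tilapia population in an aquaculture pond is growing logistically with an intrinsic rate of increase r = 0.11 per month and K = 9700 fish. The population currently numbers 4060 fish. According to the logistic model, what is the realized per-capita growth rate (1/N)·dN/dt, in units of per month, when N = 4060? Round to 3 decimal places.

(1/N)·dN/dt = r(1 − N/K) = 0.11 × (1 − 4060/9700).
= 0.11 × 0.58144 = 0.063959.

0.064 per month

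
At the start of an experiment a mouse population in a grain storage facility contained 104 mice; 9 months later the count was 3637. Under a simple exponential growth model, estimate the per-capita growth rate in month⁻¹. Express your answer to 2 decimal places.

0.39 per month

From N(t) = N₀·e^(rt): e^(r·9) = 3637/104 = 34.971.
r·9 = ln(34.971) = 3.5545, so r = 3.5545/9 = 0.39495.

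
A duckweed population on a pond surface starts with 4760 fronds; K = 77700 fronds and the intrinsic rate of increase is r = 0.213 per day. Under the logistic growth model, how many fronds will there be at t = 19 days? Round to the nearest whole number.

61289 fronds

A = (K − N₀)/N₀ = (77700 − 4760)/4760 = 15.324.
N(t) = K/(1 + A·e^(−rt)) = 77700/(1 + 15.324×e^(−0.213×19)).
e^(−4.047) = 0.017475; denominator = 1 + 15.324×0.017475 = 1.2678.
N = 77700/1.2678 = 61288.5.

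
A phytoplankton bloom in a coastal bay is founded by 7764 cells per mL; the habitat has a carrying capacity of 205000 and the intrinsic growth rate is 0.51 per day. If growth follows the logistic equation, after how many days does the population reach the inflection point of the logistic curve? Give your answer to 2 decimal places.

Logistic growth is fastest at N = K/2 = 102500.
A = (K − N₀)/N₀ = 25.404. Set K/(1 + A·e^(−rt)) = K/2 → A·e^(−rt) = 1.
e^(−0.51t) = 1/25.404 = 0.039364, so t = ln(25.404)/0.51 = 3.2349/0.51 = 6.3429.

6.34 days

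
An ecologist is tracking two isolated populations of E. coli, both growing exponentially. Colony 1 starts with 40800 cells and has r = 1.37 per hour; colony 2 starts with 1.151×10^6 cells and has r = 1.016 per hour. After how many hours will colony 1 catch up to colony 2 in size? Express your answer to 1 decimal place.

Set 40800·e^(1.37t) = 1.151×10^6·e^(1.016t).
e^((1.37 − 1.016)t) = 1.151×10^6/40800 → e^(0.354·t) = 28.211.
0.354·t = ln(28.211) = 3.3397, so t = 3.3397/0.354 = 9.4342.

9.4 hours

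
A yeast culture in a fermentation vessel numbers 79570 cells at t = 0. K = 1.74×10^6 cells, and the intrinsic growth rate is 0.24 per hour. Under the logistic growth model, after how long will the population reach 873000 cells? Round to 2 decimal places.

12.69 hours

A = (K − N₀)/N₀ = (1.74×10^6 − 79570)/79570 = 20.868.
Solve 1.74×10^6/(1 + 20.868·e^(−0.24t)) = 873000: 1 + 20.868·e^(−0.24t) = 1.9931, so e^(−0.24t) = 0.047592.
−0.24·t = ln(0.047592) = -3.0451, so t = 3.0451/0.24 = 12.688.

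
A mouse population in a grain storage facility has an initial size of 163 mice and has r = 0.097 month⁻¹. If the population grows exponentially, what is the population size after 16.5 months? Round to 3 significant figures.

808 mice

N(t) = N₀·e^(rt) = 163 × e^(0.097×16.5) = 163 × e^1.601.
e^1.601 ≈ 4.9555, so N ≈ 163 × 4.9555 = 807.748.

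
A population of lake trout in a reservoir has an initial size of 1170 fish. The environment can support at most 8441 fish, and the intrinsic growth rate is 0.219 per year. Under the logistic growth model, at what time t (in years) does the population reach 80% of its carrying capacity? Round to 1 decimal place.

14.7 years

A = (K − N₀)/N₀ = (8441 − 1170)/1170 = 6.2145.
Solve 8441/(1 + 6.2145·e^(−0.219t)) = 6752.8: 1 + 6.2145·e^(−0.219t) = 1.25, so e^(−0.219t) = 0.0402283.
−0.219·t = ln(0.0402283) = -3.2132, so t = 3.2132/0.219 = 14.672.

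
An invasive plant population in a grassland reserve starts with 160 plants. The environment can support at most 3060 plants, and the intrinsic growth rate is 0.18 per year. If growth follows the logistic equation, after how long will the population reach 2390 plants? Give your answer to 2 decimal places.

A = (K − N₀)/N₀ = (3060 − 160)/160 = 18.125.
Solve 3060/(1 + 18.125·e^(−0.18t)) = 2390: 1 + 18.125·e^(−0.18t) = 1.2803, so e^(−0.18t) = 0.0154667.
−0.18·t = ln(0.0154667) = -4.1691, so t = 4.1691/0.18 = 23.161.

23.16 years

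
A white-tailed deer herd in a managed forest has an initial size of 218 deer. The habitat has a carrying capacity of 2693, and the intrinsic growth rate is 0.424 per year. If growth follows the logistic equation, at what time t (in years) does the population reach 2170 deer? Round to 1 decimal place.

9.1 years

A = (K − N₀)/N₀ = (2693 − 218)/218 = 11.353.
Solve 2693/(1 + 11.353·e^(−0.424t)) = 2170: 1 + 11.353·e^(−0.424t) = 1.241, so e^(−0.424t) = 0.0212287.
−0.424·t = ln(0.0212287) = -3.8524, so t = 3.8524/0.424 = 9.0859.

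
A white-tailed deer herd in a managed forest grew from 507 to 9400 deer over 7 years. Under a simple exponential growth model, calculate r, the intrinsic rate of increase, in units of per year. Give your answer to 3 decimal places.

0.417 per year

From N(t) = N₀·e^(rt): e^(r·7) = 9400/507 = 18.54.
r·7 = ln(18.54) = 2.92, so r = 2.92/7 = 0.41714.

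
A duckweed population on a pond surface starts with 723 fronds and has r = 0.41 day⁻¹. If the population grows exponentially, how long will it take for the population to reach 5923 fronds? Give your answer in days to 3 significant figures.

Set N₀·e^(rt) = 5923: e^(0.41·t) = 5923/723 = 8.1923.
0.41·t = ln(8.1923) = 2.1032, so t = 2.1032/0.41 = 5.1297.

5.13 days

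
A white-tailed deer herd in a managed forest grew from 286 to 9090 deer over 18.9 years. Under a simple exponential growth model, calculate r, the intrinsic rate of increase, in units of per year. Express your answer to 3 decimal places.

From N(t) = N₀·e^(rt): e^(r·18.9) = 9090/286 = 31.783.
r·18.9 = ln(31.783) = 3.4589, so r = 3.4589/18.9 = 0.18301.

0.183 per year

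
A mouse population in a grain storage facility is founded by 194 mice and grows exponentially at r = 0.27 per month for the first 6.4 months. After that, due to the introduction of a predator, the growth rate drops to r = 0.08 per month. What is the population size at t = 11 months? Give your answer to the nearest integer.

1578 mice

Phase 1: N(6.4) = 194·e^(0.27×6.4) = 194·e^1.728 = 1092.1.
Phase 2 runs for 11 − 6.4 = 4.6 months at r = 0.08.
N(11) = 1092.1·e^(0.08×4.6) = 1092.1·e^0.368 = 1577.91.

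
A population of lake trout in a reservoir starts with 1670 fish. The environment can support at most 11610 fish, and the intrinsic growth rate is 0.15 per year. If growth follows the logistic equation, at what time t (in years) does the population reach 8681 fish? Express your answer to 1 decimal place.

19.1 years

A = (K − N₀)/N₀ = (11610 − 1670)/1670 = 5.9521.
Solve 11610/(1 + 5.9521·e^(−0.15t)) = 8681: 1 + 5.9521·e^(−0.15t) = 1.3374, so e^(−0.15t) = 0.0566865.
−0.15·t = ln(0.0566865) = -2.8702, so t = 2.8702/0.15 = 19.135.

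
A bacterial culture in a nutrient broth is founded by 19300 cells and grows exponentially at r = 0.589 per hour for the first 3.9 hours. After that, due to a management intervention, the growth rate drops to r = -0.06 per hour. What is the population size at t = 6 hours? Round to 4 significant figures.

Phase 1: N(3.9) = 19300·e^(0.589×3.9) = 19300·e^2.297 = 191944.
Phase 2 runs for 6 − 3.9 = 2.1 hours at r = -0.06.
N(6) = 191944·e^(-0.06×2.1) = 191944·e^-0.126 = 169221.

169200 cells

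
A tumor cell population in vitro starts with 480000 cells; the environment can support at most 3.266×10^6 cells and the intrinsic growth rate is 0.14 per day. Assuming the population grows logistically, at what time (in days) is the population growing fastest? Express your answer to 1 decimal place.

Logistic growth is fastest at N = K/2 = 1.633×10^6.
A = (K − N₀)/N₀ = 5.8042. Set K/(1 + A·e^(−rt)) = K/2 → A·e^(−rt) = 1.
e^(−0.14t) = 1/5.8042 = 0.17229, so t = ln(5.8042)/0.14 = 1.7586/0.14 = 12.561.

12.6 days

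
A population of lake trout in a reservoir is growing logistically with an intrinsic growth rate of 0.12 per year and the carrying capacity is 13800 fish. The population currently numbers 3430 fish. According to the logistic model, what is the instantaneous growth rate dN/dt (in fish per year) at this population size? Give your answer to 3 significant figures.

dN/dt = rN(1 − N/K) = 0.12 × 3430 × (1 − 3430/13800).
1 − 3430/13800 = 0.75145; dN/dt = 0.12 × 3430 × 0.75145 = 309.3.

309 fish per year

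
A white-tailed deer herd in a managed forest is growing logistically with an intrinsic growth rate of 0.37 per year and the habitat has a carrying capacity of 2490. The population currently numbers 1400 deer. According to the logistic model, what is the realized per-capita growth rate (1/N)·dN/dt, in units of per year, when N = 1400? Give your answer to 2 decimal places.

0.16 per year

(1/N)·dN/dt = r(1 − N/K) = 0.37 × (1 − 1400/2490).
= 0.37 × 0.43775 = 0.16197.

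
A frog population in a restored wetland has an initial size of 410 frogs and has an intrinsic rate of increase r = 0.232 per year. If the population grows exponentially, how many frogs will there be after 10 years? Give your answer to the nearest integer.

4172 frogs

N(t) = N₀·e^(rt) = 410 × e^(0.232×10) = 410 × e^2.32.
e^2.32 ≈ 10.176, so N ≈ 410 × 10.176 = 4172.03.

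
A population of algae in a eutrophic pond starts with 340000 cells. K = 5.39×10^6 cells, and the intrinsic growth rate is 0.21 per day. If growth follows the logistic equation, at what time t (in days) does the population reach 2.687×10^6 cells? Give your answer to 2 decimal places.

12.82 days

A = (K − N₀)/N₀ = (5.39×10^6 − 340000)/340000 = 14.853.
Solve 5.39×10^6/(1 + 14.853·e^(−0.21t)) = 2.687×10^6: 1 + 14.853·e^(−0.21t) = 2.006, so e^(−0.21t) = 0.0677276.
−0.21·t = ln(0.0677276) = -2.6923, so t = 2.6923/0.21 = 12.82.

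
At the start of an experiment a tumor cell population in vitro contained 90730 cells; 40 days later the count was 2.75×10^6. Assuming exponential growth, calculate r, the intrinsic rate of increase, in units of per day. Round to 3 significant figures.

From N(t) = N₀·e^(rt): e^(r·40) = 2.75×10^6/90730 = 30.31.
r·40 = ln(30.31) = 3.4115, so r = 3.4115/40 = 0.085287.

0.0853 per day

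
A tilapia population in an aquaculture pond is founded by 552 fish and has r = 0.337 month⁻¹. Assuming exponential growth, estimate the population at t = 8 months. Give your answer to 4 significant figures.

N(t) = N₀·e^(rt) = 552 × e^(0.337×8) = 552 × e^2.696.
e^2.696 ≈ 14.82, so N ≈ 552 × 14.82 = 8180.82.

8181 fish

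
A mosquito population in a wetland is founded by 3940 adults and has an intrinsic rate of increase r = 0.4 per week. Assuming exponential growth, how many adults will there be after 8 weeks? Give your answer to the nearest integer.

96658 adults

N(t) = N₀·e^(rt) = 3940 × e^(0.4×8) = 3940 × e^3.2.
e^3.2 ≈ 24.533, so N ≈ 3940 × 24.533 = 96658.2.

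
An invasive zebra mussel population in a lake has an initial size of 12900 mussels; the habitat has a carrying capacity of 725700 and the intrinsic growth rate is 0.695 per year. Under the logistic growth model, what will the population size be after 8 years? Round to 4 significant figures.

A = (K − N₀)/N₀ = (725700 − 12900)/12900 = 55.256.
N(t) = K/(1 + A·e^(−rt)) = 725700/(1 + 55.256×e^(−0.695×8)).
e^(−5.56) = 0.0038488; denominator = 1 + 55.256×0.0038488 = 1.2127.
N = 725700/1.2127 = 598433.

598400 mussels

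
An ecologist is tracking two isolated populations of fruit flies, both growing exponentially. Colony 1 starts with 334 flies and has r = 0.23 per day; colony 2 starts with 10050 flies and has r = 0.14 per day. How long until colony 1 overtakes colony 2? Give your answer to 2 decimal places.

37.82 days

Set 334·e^(0.23t) = 10050·e^(0.14t).
e^((0.23 − 0.14)t) = 10050/334 → e^(0.09·t) = 30.09.
0.09·t = ln(30.09) = 3.4042, so t = 3.4042/0.09 = 37.824.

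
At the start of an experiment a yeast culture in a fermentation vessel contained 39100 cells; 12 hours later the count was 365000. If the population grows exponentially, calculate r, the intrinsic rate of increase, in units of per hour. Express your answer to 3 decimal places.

0.186 per hour

From N(t) = N₀·e^(rt): e^(r·12) = 365000/39100 = 9.335.
r·12 = ln(9.335) = 2.2338, so r = 2.2338/12 = 0.18615.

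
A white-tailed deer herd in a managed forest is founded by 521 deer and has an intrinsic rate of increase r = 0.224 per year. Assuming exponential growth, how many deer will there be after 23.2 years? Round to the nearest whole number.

N(t) = N₀·e^(rt) = 521 × e^(0.224×23.2) = 521 × e^5.197.
e^5.197 ≈ 180.69, so N ≈ 521 × 180.69 = 94141.1.

94141 deer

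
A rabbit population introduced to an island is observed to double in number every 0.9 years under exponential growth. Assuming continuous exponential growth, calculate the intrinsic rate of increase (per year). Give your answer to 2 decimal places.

r = ln(2)/t_d = 0.6931/0.9 = 0.77016.

0.77 per year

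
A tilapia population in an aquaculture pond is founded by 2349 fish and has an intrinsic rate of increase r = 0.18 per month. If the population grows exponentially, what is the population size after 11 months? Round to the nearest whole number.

N(t) = N₀·e^(rt) = 2349 × e^(0.18×11) = 2349 × e^1.98.
e^1.98 ≈ 7.2427, so N ≈ 2349 × 7.2427 = 17013.2.

17013 fish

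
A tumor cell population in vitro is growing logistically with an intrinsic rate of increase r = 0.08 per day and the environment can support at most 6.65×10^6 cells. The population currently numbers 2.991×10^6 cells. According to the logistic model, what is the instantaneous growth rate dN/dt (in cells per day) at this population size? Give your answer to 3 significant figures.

dN/dt = rN(1 − N/K) = 0.08 × 2.991×10^6 × (1 − 2.991×10^6/6.65×10^6).
1 − 2.991×10^6/6.65×10^6 = 0.55023; dN/dt = 0.08 × 2.991×10^6 × 0.55023 = 1.31658×10^5.

132000 cells per day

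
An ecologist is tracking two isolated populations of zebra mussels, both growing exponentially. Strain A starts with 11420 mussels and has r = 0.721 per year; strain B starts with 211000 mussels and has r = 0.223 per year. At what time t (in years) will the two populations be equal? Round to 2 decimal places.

Set 11420·e^(0.721t) = 211000·e^(0.223t).
e^((0.721 − 0.223)t) = 211000/11420 → e^(0.498·t) = 18.476.
0.498·t = ln(18.476) = 2.9165, so t = 2.9165/0.498 = 5.8564.

5.86 years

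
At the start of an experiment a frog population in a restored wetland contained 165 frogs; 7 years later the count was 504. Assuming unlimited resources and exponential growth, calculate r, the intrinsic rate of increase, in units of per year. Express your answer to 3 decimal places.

From N(t) = N₀·e^(rt): e^(r·7) = 504/165 = 3.0545.
r·7 = ln(3.0545) = 1.1166, so r = 1.1166/7 = 0.15952.

0.160 per year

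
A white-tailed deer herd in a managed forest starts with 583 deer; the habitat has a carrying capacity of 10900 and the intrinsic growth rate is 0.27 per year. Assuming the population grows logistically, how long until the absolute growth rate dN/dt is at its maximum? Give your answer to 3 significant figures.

Logistic growth is fastest at N = K/2 = 5450.
A = (K − N₀)/N₀ = 17.696. Set K/(1 + A·e^(−rt)) = K/2 → A·e^(−rt) = 1.
e^(−0.27t) = 1/17.696 = 0.0565087, so t = ln(17.696)/0.27 = 2.8734/0.27 = 10.642.

10.6 years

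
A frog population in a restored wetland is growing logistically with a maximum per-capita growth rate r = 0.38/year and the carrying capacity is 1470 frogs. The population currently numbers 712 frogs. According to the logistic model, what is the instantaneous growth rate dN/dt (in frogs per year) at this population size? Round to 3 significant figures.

dN/dt = rN(1 − N/K) = 0.38 × 712 × (1 − 712/1470).
1 − 712/1470 = 0.51565; dN/dt = 0.38 × 712 × 0.51565 = 139.51.

140 frogs per year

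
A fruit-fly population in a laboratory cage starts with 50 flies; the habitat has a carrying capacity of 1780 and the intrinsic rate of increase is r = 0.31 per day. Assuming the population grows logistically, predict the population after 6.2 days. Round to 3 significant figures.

A = (K − N₀)/N₀ = (1780 − 50)/50 = 34.6.
N(t) = K/(1 + A·e^(−rt)) = 1780/(1 + 34.6×e^(−0.31×6.2)).
e^(−1.922) = 0.14631; denominator = 1 + 34.6×0.14631 = 6.0625.
N = 1780/6.0625 = 293.61.

294 flies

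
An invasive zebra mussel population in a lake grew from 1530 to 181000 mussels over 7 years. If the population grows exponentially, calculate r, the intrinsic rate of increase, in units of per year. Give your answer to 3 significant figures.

From N(t) = N₀·e^(rt): e^(r·7) = 181000/1530 = 118.3.
r·7 = ln(118.3) = 4.7732, so r = 4.7732/7 = 0.68189.

0.682 per year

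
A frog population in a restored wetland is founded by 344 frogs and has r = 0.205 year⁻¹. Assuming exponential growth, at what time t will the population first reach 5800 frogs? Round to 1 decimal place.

Set N₀·e^(rt) = 5800: e^(0.205·t) = 5800/344 = 16.86.
0.205·t = ln(16.86) = 2.825, so t = 2.825/0.205 = 13.78.

13.8 years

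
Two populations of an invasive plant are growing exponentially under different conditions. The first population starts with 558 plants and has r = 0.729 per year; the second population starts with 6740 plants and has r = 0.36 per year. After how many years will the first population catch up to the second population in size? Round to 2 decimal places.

Set 558·e^(0.729t) = 6740·e^(0.36t).
e^((0.729 − 0.36)t) = 6740/558 → e^(0.369·t) = 12.079.
0.369·t = ln(12.079) = 2.4915, so t = 2.4915/0.369 = 6.7519.

6.75 years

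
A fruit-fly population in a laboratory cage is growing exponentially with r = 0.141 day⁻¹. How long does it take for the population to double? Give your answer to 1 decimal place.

Doubling time t_d = ln(2)/r = 0.6931/0.141 = 4.9159.

4.9 days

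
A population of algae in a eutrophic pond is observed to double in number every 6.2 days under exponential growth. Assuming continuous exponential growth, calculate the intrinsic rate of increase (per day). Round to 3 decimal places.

0.112 per day

r = ln(2)/t_d = 0.6931/6.2 = 0.1118.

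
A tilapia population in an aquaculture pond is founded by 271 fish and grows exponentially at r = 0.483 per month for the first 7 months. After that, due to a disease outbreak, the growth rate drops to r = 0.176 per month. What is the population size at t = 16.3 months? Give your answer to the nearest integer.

Phase 1: N(7) = 271·e^(0.483×7) = 271·e^3.381 = 7967.44.
Phase 2 runs for 16.3 − 7 = 9.3 months at r = 0.176.
N(16.3) = 7967.44·e^(0.176×9.3) = 7967.44·e^1.637 = 40942.3.

40942 fish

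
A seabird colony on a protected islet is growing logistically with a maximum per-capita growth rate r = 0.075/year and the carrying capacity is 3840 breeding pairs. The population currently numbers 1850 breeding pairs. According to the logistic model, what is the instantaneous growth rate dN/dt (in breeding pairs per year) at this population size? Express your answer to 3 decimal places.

71.904 breeding pairs per year

dN/dt = rN(1 − N/K) = 0.075 × 1850 × (1 − 1850/3840).
1 − 1850/3840 = 0.51823; dN/dt = 0.075 × 1850 × 0.51823 = 71.904.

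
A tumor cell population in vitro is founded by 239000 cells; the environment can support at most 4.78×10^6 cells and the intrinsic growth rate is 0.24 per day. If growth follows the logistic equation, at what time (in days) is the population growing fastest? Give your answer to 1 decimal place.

Logistic growth is fastest at N = K/2 = 2.39×10^6.
A = (K − N₀)/N₀ = 19. Set K/(1 + A·e^(−rt)) = K/2 → A·e^(−rt) = 1.
e^(−0.24t) = 1/19 = 0.0526316, so t = ln(19)/0.24 = 2.9444/0.24 = 12.268.

12.3 days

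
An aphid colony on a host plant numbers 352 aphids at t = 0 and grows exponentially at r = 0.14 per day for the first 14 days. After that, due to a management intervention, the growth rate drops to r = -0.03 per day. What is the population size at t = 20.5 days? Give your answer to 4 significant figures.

2056 aphids

Phase 1: N(14) = 352·e^(0.14×14) = 352·e^1.96 = 2498.96.
Phase 2 runs for 20.5 − 14 = 6.5 days at r = -0.03.
N(20.5) = 2498.96·e^(-0.03×6.5) = 2498.96·e^-0.195 = 2056.23.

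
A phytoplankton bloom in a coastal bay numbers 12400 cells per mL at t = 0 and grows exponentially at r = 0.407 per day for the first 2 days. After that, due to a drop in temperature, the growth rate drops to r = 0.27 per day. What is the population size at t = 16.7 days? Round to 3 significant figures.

Phase 1: N(2) = 12400·e^(0.407×2) = 12400·e^0.814 = 27985.8.
Phase 2 runs for 16.7 − 2 = 14.7 days at r = 0.27.
N(16.7) = 27985.8·e^(0.27×14.7) = 27985.8·e^3.969 = 1.481331×10^6.

1480000 cells per mL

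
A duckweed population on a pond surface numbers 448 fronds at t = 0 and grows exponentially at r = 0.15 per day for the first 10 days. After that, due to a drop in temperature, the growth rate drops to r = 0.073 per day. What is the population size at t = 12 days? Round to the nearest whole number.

Phase 1: N(10) = 448·e^(0.15×10) = 448·e^1.5 = 2007.8.
Phase 2 runs for 12 − 10 = 2 days at r = 0.073.
N(12) = 2007.8·e^(0.073×2) = 2007.8·e^0.146 = 2323.41.

2323 fronds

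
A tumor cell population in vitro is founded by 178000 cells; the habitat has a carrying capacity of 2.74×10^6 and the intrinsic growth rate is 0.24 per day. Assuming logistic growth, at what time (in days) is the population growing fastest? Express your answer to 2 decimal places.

11.11 days

Logistic growth is fastest at N = K/2 = 1.37×10^6.
A = (K − N₀)/N₀ = 14.393. Set K/(1 + A·e^(−rt)) = K/2 → A·e^(−rt) = 1.
e^(−0.24t) = 1/14.393 = 0.069477, so t = ln(14.393)/0.24 = 2.6668/0.24 = 11.111.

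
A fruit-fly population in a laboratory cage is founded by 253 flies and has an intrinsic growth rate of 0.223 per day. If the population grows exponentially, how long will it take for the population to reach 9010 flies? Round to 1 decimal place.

16.0 days

Set N₀·e^(rt) = 9010: e^(0.223·t) = 9010/253 = 35.613.
0.223·t = ln(35.613) = 3.5727, so t = 3.5727/0.223 = 16.021.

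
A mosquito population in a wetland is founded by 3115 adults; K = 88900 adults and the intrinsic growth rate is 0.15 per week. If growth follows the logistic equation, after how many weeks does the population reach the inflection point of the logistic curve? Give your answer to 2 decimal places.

22.10 weeks

Logistic growth is fastest at N = K/2 = 44450.
A = (K − N₀)/N₀ = 27.539. Set K/(1 + A·e^(−rt)) = K/2 → A·e^(−rt) = 1.
e^(−0.15t) = 1/27.539 = 0.0363117, so t = ln(27.539)/0.15 = 3.3156/0.15 = 22.104.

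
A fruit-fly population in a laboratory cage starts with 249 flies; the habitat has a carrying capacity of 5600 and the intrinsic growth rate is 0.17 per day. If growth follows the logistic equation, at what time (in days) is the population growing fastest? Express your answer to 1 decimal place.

Logistic growth is fastest at N = K/2 = 2800.
A = (K − N₀)/N₀ = 21.49. Set K/(1 + A·e^(−rt)) = K/2 → A·e^(−rt) = 1.
e^(−0.17t) = 1/21.49 = 0.0465334, so t = ln(21.49)/0.17 = 3.0676/0.17 = 18.045.

18.0 days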